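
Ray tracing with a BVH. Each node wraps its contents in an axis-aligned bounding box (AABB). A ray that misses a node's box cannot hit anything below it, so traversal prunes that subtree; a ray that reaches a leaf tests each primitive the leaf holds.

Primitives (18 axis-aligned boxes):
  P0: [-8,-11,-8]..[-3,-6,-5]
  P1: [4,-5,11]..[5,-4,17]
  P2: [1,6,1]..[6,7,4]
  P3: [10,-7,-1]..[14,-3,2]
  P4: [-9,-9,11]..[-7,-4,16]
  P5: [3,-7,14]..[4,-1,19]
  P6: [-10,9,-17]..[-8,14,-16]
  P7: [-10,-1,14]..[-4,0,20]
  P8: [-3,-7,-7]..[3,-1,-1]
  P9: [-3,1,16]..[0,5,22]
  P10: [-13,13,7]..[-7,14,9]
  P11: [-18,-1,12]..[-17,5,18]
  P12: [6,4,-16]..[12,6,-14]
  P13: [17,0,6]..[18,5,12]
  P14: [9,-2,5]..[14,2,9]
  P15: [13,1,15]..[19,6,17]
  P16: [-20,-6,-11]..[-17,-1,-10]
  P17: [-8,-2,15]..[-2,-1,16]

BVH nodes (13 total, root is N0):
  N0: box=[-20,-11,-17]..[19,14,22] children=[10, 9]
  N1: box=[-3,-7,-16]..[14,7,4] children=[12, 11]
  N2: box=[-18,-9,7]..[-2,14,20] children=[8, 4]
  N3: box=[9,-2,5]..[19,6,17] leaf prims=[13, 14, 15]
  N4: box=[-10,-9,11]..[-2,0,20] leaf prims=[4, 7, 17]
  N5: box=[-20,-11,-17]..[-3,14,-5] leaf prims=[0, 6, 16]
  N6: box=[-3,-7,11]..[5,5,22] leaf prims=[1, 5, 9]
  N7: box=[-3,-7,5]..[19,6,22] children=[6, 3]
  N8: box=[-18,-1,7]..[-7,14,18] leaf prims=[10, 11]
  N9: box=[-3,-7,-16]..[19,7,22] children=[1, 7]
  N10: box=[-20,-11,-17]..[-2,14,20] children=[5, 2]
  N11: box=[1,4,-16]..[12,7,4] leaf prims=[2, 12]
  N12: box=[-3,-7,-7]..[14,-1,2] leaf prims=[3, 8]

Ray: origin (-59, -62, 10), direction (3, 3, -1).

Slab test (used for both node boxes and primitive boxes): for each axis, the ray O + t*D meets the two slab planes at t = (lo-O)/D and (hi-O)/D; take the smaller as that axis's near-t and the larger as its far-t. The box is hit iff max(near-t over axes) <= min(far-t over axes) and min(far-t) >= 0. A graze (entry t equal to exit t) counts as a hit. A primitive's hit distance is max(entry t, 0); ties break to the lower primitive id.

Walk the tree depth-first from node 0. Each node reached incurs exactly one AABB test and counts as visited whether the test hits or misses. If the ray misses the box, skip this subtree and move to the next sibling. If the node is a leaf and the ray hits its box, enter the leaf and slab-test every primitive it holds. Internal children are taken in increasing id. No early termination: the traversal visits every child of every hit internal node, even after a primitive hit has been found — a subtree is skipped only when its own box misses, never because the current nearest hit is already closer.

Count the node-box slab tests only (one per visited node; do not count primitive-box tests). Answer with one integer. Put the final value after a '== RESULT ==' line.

Walk:
N0 x:[13,26] y:[17,76/3] z:[-12,27] -> hit [17,76/3], descend [9, 10]
  N9 x:[56/3,26] y:[55/3,23] z:[-12,26] -> hit [56/3,23], descend [1, 7]
    N1 x:[56/3,73/3] y:[55/3,23] z:[6,26] -> hit [56/3,23], descend [11, 12]
      N11 x:[20,71/3] y:[22,23] z:[6,26] -> hit [22,23] leaf, test {P2(miss), P12(miss)}
      N12 x:[56/3,73/3] y:[55/3,61/3] z:[8,17] -> miss, prune
    N7 x:[56/3,26] y:[55/3,68/3] z:[-12,5] -> miss, prune
  N10 x:[13,19] y:[17,76/3] z:[-10,27] -> hit [17,19], descend [2, 5]
    N2 x:[41/3,19] y:[53/3,76/3] z:[-10,3] -> miss, prune
    N5 x:[13,56/3] y:[17,76/3] z:[15,27] -> hit [17,56/3] leaf, test {P0@t=17, P6(miss), P16(miss)}

Summary -> nodes [0, 9, 1, 11, 12, 7, 10, 2, 5]; box-tests=9; leaf-entries=2; first=P0

== RESULT ==
9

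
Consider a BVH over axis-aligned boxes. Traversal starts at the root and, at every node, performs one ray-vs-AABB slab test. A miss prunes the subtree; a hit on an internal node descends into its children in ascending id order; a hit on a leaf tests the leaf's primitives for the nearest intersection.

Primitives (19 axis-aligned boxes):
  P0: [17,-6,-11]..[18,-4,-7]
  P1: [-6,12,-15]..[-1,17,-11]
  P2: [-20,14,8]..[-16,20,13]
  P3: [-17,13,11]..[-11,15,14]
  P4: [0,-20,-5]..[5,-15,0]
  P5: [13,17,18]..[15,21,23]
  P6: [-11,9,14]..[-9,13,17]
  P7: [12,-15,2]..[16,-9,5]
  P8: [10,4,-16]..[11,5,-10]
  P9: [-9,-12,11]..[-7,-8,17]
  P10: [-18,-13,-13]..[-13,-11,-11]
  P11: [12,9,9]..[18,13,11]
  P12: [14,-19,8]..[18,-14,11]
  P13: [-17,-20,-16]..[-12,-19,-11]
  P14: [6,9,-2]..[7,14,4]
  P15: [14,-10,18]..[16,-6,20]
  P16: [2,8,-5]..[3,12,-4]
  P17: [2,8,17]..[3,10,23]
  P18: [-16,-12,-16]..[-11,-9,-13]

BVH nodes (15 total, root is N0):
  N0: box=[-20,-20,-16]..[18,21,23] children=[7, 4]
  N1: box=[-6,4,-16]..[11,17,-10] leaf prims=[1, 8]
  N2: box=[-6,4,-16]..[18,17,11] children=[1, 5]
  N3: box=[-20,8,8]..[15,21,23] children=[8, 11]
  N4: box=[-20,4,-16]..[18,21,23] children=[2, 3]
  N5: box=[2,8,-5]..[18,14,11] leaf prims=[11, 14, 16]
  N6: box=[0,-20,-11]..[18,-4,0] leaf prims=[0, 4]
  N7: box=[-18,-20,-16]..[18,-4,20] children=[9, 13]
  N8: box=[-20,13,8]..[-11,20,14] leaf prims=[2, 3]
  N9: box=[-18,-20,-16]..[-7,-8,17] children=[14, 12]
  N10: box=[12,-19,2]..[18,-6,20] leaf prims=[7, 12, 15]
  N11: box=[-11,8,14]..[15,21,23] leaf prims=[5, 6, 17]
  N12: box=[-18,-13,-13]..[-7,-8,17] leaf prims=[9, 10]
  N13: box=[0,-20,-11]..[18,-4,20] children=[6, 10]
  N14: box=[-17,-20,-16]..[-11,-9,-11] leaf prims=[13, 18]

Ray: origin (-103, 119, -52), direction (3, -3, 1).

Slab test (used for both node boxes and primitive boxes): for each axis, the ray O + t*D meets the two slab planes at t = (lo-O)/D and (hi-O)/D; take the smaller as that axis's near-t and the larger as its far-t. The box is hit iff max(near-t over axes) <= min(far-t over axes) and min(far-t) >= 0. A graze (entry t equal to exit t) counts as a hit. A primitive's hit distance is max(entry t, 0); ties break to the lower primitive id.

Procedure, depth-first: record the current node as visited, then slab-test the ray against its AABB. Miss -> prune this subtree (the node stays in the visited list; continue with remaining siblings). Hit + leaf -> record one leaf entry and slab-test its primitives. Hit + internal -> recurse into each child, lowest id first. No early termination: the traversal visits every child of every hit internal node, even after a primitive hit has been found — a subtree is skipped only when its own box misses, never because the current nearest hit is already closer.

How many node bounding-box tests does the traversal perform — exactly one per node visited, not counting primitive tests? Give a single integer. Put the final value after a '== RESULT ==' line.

Trace the traversal:
N0 x:[83/3,121/3] y:[98/3,139/3] z:[36,75] -> hit [36,121/3], descend [4, 7]
  N4 x:[83/3,121/3] y:[98/3,115/3] z:[36,75] -> hit [36,115/3], descend [2, 3]
    N2 x:[97/3,121/3] y:[34,115/3] z:[36,63] -> hit [36,115/3], descend [1, 5]
      N1 x:[97/3,38] y:[34,115/3] z:[36,42] -> hit [36,38] leaf, test {P1(miss), P8@t=38}
      N5 x:[35,121/3] y:[35,37] z:[47,63] -> miss, prune
    N3 x:[83/3,118/3] y:[98/3,37] z:[60,75] -> miss, prune
  N7 x:[85/3,121/3] y:[41,139/3] z:[36,72] -> miss, prune

7 AABB tests over nodes [0, 4, 2, 1, 5, 3, 7]; 1 leaf entered; closest P8.

== RESULT ==
7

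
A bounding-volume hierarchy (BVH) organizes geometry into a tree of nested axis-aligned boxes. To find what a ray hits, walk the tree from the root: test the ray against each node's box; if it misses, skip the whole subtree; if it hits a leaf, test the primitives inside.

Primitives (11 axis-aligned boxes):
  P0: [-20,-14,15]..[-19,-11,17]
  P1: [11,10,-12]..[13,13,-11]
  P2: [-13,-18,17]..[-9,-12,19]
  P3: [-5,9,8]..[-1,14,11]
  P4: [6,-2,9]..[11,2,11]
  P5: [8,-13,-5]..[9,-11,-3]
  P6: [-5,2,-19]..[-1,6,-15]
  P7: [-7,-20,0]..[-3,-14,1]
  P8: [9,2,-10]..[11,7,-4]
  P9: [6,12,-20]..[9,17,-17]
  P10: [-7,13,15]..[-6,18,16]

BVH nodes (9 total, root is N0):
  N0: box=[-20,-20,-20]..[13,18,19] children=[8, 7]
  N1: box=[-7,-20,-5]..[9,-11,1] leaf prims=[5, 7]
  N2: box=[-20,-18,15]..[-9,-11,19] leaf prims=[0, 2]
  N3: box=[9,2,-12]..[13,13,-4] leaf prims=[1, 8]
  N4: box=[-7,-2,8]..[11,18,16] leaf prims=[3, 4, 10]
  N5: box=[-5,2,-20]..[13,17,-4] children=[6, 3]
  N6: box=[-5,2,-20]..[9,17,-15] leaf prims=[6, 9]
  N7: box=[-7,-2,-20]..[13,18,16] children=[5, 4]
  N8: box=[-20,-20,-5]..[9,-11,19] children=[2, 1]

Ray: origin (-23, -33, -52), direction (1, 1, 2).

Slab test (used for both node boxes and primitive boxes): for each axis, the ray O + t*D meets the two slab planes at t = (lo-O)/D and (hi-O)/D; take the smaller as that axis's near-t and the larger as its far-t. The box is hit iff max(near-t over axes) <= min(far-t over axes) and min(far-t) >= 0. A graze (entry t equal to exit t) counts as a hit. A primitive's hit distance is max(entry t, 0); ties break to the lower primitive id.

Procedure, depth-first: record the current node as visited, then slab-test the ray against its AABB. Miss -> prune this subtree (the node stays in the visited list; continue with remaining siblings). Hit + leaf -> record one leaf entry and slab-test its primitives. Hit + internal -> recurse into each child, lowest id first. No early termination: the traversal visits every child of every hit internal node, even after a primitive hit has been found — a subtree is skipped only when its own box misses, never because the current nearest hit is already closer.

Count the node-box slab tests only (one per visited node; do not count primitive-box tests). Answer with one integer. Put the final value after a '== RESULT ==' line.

Trace the traversal:
N0 x:[3,36] y:[13,51] z:[16,71/2] -> hit [16,71/2], descend [7, 8]
  N7 x:[16,36] y:[31,51] z:[16,34] -> hit [31,34], descend [4, 5]
    N4 x:[16,34] y:[31,51] z:[30,34] -> hit [31,34] leaf, test {P3(miss), P4@t=31, P10(miss)}
    N5 x:[18,36] y:[35,50] z:[16,24] -> miss, prune
  N8 x:[3,32] y:[13,22] z:[47/2,71/2] -> miss, prune

5 AABB tests over nodes [0, 7, 4, 5, 8]; 1 leaf entered; closest P4.

== RESULT ==
5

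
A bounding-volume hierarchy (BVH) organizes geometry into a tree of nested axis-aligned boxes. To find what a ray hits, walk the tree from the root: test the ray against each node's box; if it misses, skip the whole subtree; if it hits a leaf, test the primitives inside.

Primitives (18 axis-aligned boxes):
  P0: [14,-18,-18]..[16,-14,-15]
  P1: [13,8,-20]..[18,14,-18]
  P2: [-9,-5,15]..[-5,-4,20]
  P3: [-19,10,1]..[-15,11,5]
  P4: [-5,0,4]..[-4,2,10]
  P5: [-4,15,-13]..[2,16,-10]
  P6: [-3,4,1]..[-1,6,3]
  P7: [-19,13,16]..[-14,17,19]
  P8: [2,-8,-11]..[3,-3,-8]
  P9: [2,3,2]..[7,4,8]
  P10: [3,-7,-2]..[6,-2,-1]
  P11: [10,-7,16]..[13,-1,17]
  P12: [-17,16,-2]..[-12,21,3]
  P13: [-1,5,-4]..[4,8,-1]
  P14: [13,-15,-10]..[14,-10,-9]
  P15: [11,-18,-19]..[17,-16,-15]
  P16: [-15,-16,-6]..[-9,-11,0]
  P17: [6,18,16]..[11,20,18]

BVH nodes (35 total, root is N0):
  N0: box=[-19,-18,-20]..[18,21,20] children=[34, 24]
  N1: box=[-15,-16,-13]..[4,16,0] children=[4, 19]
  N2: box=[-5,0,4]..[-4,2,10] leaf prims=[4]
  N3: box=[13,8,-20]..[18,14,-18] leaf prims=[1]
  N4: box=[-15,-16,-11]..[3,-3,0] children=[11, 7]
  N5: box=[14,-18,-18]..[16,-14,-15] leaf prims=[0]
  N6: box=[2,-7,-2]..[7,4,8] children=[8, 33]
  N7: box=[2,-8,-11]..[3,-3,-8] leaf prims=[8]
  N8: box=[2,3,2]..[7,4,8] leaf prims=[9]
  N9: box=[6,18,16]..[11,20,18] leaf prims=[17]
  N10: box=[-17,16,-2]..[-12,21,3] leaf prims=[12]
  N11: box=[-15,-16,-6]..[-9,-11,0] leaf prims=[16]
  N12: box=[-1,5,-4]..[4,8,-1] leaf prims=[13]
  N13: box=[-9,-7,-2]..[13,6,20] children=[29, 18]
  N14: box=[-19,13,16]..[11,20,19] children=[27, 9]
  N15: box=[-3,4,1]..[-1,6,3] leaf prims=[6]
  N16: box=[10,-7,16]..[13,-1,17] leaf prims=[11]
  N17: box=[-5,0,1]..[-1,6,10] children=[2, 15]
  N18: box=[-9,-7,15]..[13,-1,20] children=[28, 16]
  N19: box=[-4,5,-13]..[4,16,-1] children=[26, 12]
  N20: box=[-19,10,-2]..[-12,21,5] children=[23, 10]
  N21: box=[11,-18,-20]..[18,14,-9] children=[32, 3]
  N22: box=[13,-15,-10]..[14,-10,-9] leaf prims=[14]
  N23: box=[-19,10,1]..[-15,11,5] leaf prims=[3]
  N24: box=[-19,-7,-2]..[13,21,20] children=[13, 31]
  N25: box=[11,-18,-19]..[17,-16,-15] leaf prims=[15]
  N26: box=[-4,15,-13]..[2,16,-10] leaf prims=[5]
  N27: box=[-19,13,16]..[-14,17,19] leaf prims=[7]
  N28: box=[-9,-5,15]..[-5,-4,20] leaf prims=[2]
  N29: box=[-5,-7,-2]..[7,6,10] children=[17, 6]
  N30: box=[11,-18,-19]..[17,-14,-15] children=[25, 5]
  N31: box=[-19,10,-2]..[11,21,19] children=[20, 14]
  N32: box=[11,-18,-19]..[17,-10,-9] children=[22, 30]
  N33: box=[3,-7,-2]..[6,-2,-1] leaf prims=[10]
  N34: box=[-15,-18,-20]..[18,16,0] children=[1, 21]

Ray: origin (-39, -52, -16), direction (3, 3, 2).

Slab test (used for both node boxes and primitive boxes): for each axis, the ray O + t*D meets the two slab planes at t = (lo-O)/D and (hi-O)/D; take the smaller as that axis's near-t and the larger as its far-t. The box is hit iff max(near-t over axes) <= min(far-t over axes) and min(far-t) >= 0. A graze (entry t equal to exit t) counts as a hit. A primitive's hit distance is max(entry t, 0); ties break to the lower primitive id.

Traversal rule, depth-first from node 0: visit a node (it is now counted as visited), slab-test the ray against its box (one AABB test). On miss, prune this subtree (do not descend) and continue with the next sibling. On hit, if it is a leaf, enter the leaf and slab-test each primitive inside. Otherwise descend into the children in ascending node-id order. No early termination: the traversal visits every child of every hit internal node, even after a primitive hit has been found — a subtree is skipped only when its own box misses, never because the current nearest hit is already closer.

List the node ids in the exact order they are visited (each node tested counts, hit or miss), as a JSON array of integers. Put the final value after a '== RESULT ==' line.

Walk:
N0 x:[20/3,19] y:[34/3,73/3] z:[-2,18] -> hit [34/3,18], descend [24, 34]
  N24 x:[20/3,52/3] y:[15,73/3] z:[7,18] -> hit [15,52/3], descend [13, 31]
    N13 x:[10,52/3] y:[15,58/3] z:[7,18] -> hit [15,52/3], descend [18, 29]
      N18 x:[10,52/3] y:[15,17] z:[31/2,18] -> hit [31/2,17], descend [16, 28]
        N16 x:[49/3,52/3] y:[15,17] z:[16,33/2] -> hit [49/3,33/2] leaf, test {P11@t=49/3}
        N28 x:[10,34/3] y:[47/3,16] z:[31/2,18] -> miss, prune
      N29 x:[34/3,46/3] y:[15,58/3] z:[7,13] -> miss, prune
    N31 x:[20/3,50/3] y:[62/3,73/3] z:[7,35/2] -> miss, prune
  N34 x:[8,19] y:[34/3,68/3] z:[-2,8] -> miss, prune

Summary -> nodes [0, 24, 13, 18, 16, 28, 29, 31, 34]; box-tests=9; leaf-entries=1; first=P11

== RESULT ==
[0, 24, 13, 18, 16, 28, 29, 31, 34]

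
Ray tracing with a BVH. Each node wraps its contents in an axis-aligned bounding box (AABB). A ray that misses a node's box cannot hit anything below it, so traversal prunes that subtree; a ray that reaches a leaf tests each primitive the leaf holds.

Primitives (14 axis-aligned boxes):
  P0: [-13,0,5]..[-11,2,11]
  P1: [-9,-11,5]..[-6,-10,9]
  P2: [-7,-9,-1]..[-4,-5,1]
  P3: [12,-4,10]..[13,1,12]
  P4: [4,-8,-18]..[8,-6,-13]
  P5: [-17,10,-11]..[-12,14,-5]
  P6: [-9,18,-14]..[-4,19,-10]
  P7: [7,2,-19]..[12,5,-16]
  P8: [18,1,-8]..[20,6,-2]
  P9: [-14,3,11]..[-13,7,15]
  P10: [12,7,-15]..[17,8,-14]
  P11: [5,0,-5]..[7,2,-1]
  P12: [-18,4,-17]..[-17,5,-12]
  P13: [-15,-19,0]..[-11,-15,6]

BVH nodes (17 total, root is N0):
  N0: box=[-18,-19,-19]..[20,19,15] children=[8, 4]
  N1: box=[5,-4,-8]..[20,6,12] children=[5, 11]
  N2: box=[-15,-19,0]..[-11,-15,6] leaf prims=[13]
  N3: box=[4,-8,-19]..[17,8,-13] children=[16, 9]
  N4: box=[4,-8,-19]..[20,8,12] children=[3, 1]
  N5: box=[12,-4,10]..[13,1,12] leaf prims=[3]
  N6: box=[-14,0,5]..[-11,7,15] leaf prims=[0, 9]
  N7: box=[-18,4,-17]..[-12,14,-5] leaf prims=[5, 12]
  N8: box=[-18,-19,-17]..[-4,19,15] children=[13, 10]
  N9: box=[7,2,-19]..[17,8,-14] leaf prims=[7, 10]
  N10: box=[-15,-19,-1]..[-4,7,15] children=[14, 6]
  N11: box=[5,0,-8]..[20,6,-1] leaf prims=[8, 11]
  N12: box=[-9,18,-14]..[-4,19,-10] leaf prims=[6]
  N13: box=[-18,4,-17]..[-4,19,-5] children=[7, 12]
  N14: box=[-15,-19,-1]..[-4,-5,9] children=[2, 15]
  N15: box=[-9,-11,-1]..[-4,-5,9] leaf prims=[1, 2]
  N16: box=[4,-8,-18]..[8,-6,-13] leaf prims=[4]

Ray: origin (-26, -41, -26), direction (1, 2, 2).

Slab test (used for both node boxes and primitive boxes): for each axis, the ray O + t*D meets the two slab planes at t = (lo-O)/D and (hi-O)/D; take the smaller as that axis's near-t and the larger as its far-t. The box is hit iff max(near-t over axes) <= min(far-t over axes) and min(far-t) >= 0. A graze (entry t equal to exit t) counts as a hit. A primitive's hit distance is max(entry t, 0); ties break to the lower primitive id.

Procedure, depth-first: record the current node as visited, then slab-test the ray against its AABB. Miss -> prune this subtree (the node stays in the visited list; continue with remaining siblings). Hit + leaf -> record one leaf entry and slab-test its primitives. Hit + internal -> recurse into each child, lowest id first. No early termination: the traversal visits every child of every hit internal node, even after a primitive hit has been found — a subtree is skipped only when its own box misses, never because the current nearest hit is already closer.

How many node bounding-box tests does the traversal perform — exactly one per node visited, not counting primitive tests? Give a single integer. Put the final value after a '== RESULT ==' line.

Trace the traversal:
N0 x:[8,46] y:[11,30] z:[7/2,41/2] -> hit [11,41/2], descend [4, 8]
  N4 x:[30,46] y:[33/2,49/2] z:[7/2,19] -> miss, prune
  N8 x:[8,22] y:[11,30] z:[9/2,41/2] -> hit [11,41/2], descend [10, 13]
    N10 x:[11,22] y:[11,24] z:[25/2,41/2] -> hit [25/2,41/2], descend [6, 14]
      N6 x:[12,15] y:[41/2,24] z:[31/2,41/2] -> miss, prune
      N14 x:[11,22] y:[11,18] z:[25/2,35/2] -> hit [25/2,35/2], descend [2, 15]
        N2 x:[11,15] y:[11,13] z:[13,16] -> hit [13,13] leaf, test {P13@t=13}
        N15 x:[17,22] y:[15,18] z:[25/2,35/2] -> hit [17,35/2] leaf, test {P1(miss), P2(miss)}
    N13 x:[8,22] y:[45/2,30] z:[9/2,21/2] -> miss, prune

9 AABB tests over nodes [0, 4, 8, 10, 6, 14, 2, 15, 13]; 2 leaves entered; closest P13.

== RESULT ==
9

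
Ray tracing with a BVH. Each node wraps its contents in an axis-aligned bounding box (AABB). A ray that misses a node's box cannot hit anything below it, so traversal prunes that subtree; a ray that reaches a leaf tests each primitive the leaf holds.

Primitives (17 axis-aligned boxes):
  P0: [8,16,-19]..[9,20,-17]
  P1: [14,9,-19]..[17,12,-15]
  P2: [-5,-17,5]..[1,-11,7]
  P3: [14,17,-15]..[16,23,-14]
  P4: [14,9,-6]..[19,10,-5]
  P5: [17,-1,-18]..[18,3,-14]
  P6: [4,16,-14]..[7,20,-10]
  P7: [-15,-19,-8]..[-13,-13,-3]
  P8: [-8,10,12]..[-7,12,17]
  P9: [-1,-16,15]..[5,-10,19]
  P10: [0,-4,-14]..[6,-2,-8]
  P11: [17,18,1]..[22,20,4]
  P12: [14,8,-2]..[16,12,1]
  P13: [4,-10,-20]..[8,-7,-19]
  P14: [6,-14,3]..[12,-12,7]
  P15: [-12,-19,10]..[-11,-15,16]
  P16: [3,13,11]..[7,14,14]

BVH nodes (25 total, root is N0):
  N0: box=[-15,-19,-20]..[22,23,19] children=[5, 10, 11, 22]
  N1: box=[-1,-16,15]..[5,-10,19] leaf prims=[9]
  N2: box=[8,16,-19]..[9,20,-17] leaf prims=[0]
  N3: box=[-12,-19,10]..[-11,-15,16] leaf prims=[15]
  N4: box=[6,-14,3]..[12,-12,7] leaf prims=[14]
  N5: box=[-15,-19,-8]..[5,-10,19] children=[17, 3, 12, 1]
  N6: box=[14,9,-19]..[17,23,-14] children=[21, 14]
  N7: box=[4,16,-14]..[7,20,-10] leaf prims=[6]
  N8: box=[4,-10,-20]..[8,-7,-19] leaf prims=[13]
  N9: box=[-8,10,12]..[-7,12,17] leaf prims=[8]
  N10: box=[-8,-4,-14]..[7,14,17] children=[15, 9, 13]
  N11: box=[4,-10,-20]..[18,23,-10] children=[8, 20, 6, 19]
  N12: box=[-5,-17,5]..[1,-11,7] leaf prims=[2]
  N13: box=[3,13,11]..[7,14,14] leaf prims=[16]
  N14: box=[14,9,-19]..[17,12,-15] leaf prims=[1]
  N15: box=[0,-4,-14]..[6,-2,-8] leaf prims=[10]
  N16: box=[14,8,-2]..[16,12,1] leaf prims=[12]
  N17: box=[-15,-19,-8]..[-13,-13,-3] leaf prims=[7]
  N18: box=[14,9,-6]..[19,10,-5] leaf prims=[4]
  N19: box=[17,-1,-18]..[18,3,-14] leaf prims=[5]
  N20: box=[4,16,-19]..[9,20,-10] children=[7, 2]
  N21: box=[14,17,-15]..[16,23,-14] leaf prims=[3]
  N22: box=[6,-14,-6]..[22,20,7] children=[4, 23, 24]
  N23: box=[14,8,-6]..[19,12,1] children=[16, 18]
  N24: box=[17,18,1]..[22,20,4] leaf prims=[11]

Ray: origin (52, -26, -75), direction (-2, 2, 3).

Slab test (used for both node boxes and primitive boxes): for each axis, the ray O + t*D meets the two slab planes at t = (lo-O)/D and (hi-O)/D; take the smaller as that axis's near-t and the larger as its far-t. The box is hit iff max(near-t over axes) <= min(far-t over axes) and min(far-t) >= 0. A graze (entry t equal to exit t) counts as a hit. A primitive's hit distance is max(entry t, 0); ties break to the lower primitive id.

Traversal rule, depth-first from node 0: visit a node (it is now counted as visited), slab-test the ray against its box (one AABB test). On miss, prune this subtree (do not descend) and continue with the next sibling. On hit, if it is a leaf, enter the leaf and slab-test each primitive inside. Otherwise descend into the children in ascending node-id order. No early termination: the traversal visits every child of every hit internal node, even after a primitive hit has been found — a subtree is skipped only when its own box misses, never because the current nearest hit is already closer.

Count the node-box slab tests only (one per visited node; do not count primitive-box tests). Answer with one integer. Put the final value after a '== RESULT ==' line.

Trace the traversal:
N0 x:[15,67/2] y:[7/2,49/2] z:[55/3,94/3] -> hit [55/3,49/2], descend [5, 10, 11, 22]
  N5 x:[47/2,67/2] y:[7/2,8] z:[67/3,94/3] -> miss, prune
  N10 x:[45/2,30] y:[11,20] z:[61/3,92/3] -> miss, prune
  N11 x:[17,24] y:[8,49/2] z:[55/3,65/3] -> hit [55/3,65/3], descend [6, 8, 19, 20]
    N6 x:[35/2,19] y:[35/2,49/2] z:[56/3,61/3] -> hit [56/3,19], descend [14, 21]
      N14 x:[35/2,19] y:[35/2,19] z:[56/3,20] -> hit [56/3,19] leaf, test {P1@t=56/3}
      N21 x:[18,19] y:[43/2,49/2] z:[20,61/3] -> miss, prune
    N8 x:[22,24] y:[8,19/2] z:[55/3,56/3] -> miss, prune
    N19 x:[17,35/2] y:[25/2,29/2] z:[19,61/3] -> miss, prune
    N20 x:[43/2,24] y:[21,23] z:[56/3,65/3] -> hit [43/2,65/3], descend [2, 7]
      N2 x:[43/2,22] y:[21,23] z:[56/3,58/3] -> miss, prune
      N7 x:[45/2,24] y:[21,23] z:[61/3,65/3] -> miss, prune
  N22 x:[15,23] y:[6,23] z:[23,82/3] -> hit [23,23], descend [4, 23, 24]
    N4 x:[20,23] y:[6,7] z:[26,82/3] -> miss, prune
    N23 x:[33/2,19] y:[17,19] z:[23,76/3] -> miss, prune
    N24 x:[15,35/2] y:[22,23] z:[76/3,79/3] -> miss, prune

Summary -> nodes [0, 5, 10, 11, 6, 14, 21, 8, 19, 20, 2, 7, 22, 4, 23, 24]; box-tests=16; leaf-entries=1; first=P1

== RESULT ==
16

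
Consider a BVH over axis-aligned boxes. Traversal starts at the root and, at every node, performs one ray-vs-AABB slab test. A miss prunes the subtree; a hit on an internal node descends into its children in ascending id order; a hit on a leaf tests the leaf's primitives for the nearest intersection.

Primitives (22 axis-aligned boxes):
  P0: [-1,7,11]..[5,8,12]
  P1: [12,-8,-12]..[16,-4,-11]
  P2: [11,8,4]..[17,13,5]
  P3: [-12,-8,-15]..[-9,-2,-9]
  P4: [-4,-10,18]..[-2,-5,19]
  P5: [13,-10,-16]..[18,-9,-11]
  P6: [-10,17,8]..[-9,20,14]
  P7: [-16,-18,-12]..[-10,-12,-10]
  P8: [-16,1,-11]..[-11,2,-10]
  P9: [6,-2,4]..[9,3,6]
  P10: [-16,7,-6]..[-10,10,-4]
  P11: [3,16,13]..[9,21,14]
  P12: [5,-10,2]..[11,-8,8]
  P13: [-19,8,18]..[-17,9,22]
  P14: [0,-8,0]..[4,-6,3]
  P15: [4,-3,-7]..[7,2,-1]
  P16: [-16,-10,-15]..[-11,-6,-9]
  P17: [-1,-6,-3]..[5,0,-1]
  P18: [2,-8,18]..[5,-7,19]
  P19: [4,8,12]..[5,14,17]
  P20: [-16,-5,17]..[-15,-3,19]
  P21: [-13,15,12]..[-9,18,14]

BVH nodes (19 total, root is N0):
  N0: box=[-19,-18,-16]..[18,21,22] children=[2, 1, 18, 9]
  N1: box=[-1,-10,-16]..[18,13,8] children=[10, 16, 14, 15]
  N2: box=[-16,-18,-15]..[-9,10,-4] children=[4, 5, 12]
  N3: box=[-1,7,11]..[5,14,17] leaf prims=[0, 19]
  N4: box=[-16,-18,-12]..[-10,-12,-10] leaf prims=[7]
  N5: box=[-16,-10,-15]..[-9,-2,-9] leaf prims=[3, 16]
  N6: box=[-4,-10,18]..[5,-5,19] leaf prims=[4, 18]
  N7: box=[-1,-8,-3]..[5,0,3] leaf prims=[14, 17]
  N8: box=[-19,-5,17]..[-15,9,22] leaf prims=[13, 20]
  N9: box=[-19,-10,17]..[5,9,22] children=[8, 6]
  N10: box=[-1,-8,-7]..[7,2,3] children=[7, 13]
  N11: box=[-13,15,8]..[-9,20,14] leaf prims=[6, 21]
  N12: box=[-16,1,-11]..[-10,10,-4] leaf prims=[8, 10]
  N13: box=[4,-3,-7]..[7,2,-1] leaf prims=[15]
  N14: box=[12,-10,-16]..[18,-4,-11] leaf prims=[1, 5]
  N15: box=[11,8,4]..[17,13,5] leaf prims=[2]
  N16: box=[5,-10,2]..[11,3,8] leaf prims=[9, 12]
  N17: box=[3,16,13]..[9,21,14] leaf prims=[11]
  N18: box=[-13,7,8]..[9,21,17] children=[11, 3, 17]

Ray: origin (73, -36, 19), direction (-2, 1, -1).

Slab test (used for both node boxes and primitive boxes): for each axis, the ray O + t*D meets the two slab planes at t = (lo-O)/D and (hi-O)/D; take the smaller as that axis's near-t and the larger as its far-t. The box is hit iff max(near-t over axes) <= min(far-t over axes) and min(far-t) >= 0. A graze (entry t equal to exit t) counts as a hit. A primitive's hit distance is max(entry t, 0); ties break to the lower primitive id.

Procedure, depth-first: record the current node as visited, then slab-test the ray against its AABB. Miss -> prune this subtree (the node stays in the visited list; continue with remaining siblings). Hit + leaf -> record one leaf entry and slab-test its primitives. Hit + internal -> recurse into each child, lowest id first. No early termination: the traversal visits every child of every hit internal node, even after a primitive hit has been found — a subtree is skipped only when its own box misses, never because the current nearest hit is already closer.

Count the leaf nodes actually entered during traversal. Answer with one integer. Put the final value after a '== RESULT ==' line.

Traverse from the root:
N0 x:[55/2,46] y:[18,57] z:[-3,35] -> hit [55/2,35], descend [1, 2, 9, 18]
  N1 x:[55/2,37] y:[26,49] z:[11,35] -> hit [55/2,35], descend [10, 14, 15, 16]
    N10 x:[33,37] y:[28,38] z:[16,26] -> miss, prune
    N14 x:[55/2,61/2] y:[26,32] z:[30,35] -> hit [30,61/2] leaf, test {P1@t=30, P5(miss)}
    N15 x:[28,31] y:[44,49] z:[14,15] -> miss, prune
    N16 x:[31,34] y:[26,39] z:[11,17] -> miss, prune
  N2 x:[41,89/2] y:[18,46] z:[23,34] -> miss, prune
  N9 x:[34,46] y:[26,45] z:[-3,2] -> miss, prune
  N18 x:[32,43] y:[43,57] z:[2,11] -> miss, prune

Summary -> nodes [0, 1, 10, 14, 15, 16, 2, 9, 18]; box-tests=9; leaf-entries=1; first=P1

== RESULT ==
1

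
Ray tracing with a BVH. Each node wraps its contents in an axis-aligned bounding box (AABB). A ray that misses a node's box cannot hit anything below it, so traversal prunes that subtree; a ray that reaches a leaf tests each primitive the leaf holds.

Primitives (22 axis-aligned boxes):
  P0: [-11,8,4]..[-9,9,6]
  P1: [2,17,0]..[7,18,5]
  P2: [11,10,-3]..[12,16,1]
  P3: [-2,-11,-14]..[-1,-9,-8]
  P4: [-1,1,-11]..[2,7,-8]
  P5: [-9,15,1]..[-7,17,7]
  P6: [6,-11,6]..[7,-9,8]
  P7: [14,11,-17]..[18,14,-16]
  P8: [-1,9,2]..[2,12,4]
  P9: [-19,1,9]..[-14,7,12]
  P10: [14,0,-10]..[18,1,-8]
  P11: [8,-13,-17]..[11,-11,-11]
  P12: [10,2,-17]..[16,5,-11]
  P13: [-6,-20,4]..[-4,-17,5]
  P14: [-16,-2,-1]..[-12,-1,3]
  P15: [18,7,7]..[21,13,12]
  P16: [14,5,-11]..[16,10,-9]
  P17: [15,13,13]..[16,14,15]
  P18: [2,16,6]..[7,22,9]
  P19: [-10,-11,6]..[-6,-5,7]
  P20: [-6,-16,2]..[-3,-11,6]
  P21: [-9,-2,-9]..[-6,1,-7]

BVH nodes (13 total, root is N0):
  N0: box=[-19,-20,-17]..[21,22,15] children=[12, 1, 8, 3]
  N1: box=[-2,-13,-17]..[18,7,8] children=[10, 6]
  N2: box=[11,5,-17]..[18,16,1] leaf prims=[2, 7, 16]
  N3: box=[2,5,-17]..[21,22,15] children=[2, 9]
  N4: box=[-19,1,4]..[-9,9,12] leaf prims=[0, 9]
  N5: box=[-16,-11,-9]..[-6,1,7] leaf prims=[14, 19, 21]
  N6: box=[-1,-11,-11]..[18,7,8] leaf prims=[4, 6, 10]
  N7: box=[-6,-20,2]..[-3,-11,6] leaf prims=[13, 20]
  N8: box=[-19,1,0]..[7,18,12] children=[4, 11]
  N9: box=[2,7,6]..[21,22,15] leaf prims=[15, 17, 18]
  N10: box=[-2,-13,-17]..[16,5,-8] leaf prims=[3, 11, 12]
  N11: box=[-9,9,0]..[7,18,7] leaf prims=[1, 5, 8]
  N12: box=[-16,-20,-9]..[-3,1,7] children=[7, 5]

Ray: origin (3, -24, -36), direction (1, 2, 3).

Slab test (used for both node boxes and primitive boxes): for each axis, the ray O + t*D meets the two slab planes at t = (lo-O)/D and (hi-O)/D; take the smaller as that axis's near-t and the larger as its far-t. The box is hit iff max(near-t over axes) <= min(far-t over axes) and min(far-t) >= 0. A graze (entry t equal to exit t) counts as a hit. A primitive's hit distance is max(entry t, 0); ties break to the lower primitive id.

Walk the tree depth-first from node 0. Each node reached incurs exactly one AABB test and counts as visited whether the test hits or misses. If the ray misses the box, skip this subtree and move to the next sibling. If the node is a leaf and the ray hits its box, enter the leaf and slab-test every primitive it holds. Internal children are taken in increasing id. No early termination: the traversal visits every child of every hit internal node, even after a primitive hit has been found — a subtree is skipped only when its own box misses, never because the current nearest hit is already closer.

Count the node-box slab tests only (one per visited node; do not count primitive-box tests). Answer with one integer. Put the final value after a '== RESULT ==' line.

Walk:
N0 x:[-22,18] y:[2,23] z:[19/3,17] -> hit [19/3,17], descend [1, 3, 8, 12]
  N1 x:[-5,15] y:[11/2,31/2] z:[19/3,44/3] -> hit [19/3,44/3], descend [6, 10]
    N6 x:[-4,15] y:[13/2,31/2] z:[25/3,44/3] -> hit [25/3,44/3] leaf, test {P4(miss), P6(miss), P10(miss)}
    N10 x:[-5,13] y:[11/2,29/2] z:[19/3,28/3] -> hit [19/3,28/3] leaf, test {P3(miss), P11@t=19/3, P12(miss)}
  N3 x:[-1,18] y:[29/2,23] z:[19/3,17] -> hit [29/2,17], descend [2, 9]
    N2 x:[8,15] y:[29/2,20] z:[19/3,37/3] -> miss, prune
    N9 x:[-1,18] y:[31/2,23] z:[14,17] -> hit [31/2,17] leaf, test {P15@t=31/2, P17(miss), P18(miss)}
  N8 x:[-22,4] y:[25/2,21] z:[12,16] -> miss, prune
  N12 x:[-19,-6] y:[2,25/2] z:[9,43/3] -> miss, prune

order=[0, 1, 6, 10, 3, 2, 9, 8, 12]  |boxes|=9  |leaves|=3  hit=P11

== RESULT ==
9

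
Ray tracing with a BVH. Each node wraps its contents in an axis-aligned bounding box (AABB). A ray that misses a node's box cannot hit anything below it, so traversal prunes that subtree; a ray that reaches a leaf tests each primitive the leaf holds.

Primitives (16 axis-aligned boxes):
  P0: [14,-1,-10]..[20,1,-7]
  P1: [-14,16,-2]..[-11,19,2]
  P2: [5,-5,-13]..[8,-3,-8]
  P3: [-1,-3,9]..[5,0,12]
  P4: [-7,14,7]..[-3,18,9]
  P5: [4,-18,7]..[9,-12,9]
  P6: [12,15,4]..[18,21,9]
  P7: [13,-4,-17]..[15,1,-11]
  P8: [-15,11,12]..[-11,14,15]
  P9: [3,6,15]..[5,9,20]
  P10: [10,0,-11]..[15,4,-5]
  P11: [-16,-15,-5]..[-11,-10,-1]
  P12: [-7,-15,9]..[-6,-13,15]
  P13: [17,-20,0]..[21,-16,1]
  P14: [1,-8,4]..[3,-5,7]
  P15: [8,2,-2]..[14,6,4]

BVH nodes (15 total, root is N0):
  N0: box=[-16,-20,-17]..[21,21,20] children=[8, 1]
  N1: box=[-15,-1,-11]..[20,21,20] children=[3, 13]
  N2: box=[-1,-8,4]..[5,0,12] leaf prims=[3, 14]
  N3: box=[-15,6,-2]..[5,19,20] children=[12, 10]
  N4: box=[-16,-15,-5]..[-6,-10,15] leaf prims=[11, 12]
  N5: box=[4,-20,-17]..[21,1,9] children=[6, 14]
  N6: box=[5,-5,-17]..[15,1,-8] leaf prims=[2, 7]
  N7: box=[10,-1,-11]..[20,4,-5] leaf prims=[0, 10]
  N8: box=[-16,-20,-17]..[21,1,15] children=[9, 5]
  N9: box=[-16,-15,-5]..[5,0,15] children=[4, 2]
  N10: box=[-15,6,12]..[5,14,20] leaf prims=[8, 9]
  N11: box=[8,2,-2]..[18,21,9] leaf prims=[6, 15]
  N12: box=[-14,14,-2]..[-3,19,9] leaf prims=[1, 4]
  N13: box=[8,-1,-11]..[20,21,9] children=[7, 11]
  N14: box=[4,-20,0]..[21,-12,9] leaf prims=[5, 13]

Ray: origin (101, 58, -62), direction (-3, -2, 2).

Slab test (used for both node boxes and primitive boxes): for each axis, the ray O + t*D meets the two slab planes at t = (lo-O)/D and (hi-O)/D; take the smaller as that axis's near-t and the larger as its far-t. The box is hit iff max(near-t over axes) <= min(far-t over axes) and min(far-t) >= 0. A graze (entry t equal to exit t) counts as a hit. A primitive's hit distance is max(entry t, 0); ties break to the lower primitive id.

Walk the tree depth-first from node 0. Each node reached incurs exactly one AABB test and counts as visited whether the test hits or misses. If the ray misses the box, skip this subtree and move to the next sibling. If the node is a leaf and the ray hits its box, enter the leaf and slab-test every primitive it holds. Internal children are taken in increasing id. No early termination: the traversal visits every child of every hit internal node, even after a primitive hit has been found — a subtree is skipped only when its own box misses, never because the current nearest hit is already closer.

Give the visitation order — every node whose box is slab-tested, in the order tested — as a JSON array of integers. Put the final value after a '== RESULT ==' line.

Trace the traversal:
N0 x:[80/3,39] y:[37/2,39] z:[45/2,41] -> hit [80/3,39], descend [1, 8]
  N1 x:[27,116/3] y:[37/2,59/2] z:[51/2,41] -> hit [27,59/2], descend [3, 13]
    N3 x:[32,116/3] y:[39/2,26] z:[30,41] -> miss, prune
    N13 x:[27,31] y:[37/2,59/2] z:[51/2,71/2] -> hit [27,59/2], descend [7, 11]
      N7 x:[27,91/3] y:[27,59/2] z:[51/2,57/2] -> hit [27,57/2] leaf, test {P0(miss), P10(miss)}
      N11 x:[83/3,31] y:[37/2,28] z:[30,71/2] -> miss, prune
  N8 x:[80/3,39] y:[57/2,39] z:[45/2,77/2] -> hit [57/2,77/2], descend [5, 9]
    N5 x:[80/3,97/3] y:[57/2,39] z:[45/2,71/2] -> hit [57/2,97/3], descend [6, 14]
      N6 x:[86/3,32] y:[57/2,63/2] z:[45/2,27] -> miss, prune
      N14 x:[80/3,97/3] y:[35,39] z:[31,71/2] -> miss, prune
    N9 x:[32,39] y:[29,73/2] z:[57/2,77/2] -> hit [32,73/2], descend [2, 4]
      N2 x:[32,34] y:[29,33] z:[33,37] -> hit [33,33] leaf, test {P3(miss), P14@t=33}
      N4 x:[107/3,39] y:[34,73/2] z:[57/2,77/2] -> hit [107/3,73/2] leaf, test {P11(miss), P12@t=107/3}

order=[0, 1, 3, 13, 7, 11, 8, 5, 6, 14, 9, 2, 4]  |boxes|=13  |leaves|=3  hit=P14

== RESULT ==
[0, 1, 3, 13, 7, 11, 8, 5, 6, 14, 9, 2, 4]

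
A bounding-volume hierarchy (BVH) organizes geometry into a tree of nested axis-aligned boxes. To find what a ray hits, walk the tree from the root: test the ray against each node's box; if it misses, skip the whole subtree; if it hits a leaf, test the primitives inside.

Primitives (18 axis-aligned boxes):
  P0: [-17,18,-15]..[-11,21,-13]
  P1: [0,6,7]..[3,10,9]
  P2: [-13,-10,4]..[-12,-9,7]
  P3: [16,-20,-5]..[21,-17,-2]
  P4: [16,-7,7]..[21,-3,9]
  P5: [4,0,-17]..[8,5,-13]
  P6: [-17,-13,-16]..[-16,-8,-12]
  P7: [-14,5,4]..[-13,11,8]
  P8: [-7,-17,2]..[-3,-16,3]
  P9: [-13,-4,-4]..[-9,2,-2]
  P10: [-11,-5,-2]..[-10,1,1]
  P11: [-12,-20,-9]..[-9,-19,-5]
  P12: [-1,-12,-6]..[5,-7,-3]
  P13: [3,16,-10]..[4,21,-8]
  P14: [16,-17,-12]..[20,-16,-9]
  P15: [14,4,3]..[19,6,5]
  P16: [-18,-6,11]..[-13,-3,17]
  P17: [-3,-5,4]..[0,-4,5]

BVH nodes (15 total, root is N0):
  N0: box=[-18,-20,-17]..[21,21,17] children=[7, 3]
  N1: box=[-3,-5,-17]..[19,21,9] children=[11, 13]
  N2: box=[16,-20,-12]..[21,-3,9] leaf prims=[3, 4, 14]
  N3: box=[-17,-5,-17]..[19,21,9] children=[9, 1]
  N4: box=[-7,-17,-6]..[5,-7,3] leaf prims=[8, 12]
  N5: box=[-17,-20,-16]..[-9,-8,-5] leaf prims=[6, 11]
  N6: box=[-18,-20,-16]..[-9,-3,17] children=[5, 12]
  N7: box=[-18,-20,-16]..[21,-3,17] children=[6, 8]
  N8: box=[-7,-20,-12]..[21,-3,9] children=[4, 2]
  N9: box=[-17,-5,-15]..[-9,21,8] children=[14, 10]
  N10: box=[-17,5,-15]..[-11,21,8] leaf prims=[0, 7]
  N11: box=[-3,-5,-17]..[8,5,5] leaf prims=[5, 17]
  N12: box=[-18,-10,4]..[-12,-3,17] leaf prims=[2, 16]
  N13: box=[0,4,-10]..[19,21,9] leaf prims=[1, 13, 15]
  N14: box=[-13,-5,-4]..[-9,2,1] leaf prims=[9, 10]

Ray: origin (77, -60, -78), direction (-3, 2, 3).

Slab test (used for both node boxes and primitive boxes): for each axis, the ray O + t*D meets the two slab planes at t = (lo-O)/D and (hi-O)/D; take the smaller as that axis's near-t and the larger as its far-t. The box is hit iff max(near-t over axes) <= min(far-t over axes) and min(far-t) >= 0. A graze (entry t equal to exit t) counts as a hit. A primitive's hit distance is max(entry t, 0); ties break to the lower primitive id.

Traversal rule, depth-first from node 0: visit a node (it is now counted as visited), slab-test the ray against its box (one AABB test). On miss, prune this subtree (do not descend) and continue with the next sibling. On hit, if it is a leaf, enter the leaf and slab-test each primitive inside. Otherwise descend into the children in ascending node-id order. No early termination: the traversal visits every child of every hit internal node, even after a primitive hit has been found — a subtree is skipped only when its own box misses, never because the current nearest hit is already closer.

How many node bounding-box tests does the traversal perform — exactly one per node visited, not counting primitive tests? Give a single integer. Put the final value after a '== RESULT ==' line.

Walk:
N0 x:[56/3,95/3] y:[20,81/2] z:[61/3,95/3] -> hit [61/3,95/3], descend [3, 7]
  N3 x:[58/3,94/3] y:[55/2,81/2] z:[61/3,29] -> hit [55/2,29], descend [1, 9]
    N1 x:[58/3,80/3] y:[55/2,81/2] z:[61/3,29] -> miss, prune
    N9 x:[86/3,94/3] y:[55/2,81/2] z:[21,86/3] -> hit [86/3,86/3], descend [10, 14]
      N10 x:[88/3,94/3] y:[65/2,81/2] z:[21,86/3] -> miss, prune
      N14 x:[86/3,30] y:[55/2,31] z:[74/3,79/3] -> miss, prune
  N7 x:[56/3,95/3] y:[20,57/2] z:[62/3,95/3] -> hit [62/3,57/2], descend [6, 8]
    N6 x:[86/3,95/3] y:[20,57/2] z:[62/3,95/3] -> miss, prune
    N8 x:[56/3,28] y:[20,57/2] z:[22,29] -> hit [22,28], descend [2, 4]
      N2 x:[56/3,61/3] y:[20,57/2] z:[22,29] -> miss, prune
      N4 x:[24,28] y:[43/2,53/2] z:[24,27] -> hit [24,53/2] leaf, test {P8(miss), P12@t=24}

Visited [0, 3, 1, 9, 10, 14, 7, 6, 8, 2, 4]. Tests: 11 box, 1 leaf. Nearest: P12.

== RESULT ==
11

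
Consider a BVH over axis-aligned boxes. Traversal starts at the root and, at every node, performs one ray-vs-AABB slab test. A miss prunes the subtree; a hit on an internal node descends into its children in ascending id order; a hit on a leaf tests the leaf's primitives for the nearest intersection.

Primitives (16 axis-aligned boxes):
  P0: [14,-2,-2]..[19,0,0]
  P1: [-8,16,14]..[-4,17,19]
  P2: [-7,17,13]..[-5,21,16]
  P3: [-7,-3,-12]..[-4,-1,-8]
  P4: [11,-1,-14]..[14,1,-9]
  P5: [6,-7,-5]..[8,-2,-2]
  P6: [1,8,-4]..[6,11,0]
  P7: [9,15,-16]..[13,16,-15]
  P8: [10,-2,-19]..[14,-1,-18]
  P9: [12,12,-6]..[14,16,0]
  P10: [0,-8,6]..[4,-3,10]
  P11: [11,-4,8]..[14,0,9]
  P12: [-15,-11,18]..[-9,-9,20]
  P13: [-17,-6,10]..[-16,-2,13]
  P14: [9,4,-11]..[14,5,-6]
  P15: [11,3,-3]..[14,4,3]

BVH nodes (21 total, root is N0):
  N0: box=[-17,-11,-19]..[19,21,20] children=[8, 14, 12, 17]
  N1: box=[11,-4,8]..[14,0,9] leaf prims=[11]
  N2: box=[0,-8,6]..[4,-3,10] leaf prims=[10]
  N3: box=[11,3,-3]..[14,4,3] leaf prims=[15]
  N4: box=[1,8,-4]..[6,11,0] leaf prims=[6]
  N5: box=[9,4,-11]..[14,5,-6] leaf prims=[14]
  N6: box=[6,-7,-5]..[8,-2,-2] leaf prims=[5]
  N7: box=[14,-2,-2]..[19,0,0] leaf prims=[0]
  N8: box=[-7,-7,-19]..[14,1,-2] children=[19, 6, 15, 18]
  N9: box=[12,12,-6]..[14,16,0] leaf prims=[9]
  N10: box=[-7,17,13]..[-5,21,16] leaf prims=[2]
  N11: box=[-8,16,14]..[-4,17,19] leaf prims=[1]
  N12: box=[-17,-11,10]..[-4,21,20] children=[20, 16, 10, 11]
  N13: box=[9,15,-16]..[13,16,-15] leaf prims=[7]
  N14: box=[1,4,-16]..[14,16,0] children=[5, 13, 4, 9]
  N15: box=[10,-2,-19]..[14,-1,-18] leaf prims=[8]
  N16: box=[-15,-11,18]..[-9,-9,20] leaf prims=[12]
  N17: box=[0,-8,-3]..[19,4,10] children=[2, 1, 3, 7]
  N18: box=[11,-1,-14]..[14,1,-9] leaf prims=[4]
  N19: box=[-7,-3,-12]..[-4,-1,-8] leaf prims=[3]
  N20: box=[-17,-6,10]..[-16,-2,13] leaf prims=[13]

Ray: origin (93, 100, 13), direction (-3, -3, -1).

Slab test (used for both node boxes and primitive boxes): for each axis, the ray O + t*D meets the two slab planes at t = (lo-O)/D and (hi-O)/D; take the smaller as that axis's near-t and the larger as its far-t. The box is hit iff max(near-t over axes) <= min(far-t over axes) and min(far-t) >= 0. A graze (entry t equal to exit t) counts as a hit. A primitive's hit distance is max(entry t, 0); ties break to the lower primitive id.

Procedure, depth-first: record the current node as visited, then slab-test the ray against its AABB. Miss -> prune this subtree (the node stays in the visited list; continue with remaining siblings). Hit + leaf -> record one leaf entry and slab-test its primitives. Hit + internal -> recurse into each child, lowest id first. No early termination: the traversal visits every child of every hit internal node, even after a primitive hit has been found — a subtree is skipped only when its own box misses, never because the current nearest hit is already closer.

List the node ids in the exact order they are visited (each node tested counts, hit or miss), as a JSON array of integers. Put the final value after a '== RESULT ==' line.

Walk:
N0 x:[74/3,110/3] y:[79/3,37] z:[-7,32] -> hit [79/3,32], descend [8, 12, 14, 17]
  N8 x:[79/3,100/3] y:[33,107/3] z:[15,32] -> miss, prune
  N12 x:[97/3,110/3] y:[79/3,37] z:[-7,3] -> miss, prune
  N14 x:[79/3,92/3] y:[28,32] z:[13,29] -> hit [28,29], descend [4, 5, 9, 13]
    N4 x:[29,92/3] y:[89/3,92/3] z:[13,17] -> miss, prune
    N5 x:[79/3,28] y:[95/3,32] z:[19,24] -> miss, prune
    N9 x:[79/3,27] y:[28,88/3] z:[13,19] -> miss, prune
    N13 x:[80/3,28] y:[28,85/3] z:[28,29] -> hit [28,28] leaf, test {P7@t=28}
  N17 x:[74/3,31] y:[32,36] z:[3,16] -> miss, prune

order=[0, 8, 12, 14, 4, 5, 9, 13, 17]  |boxes|=9  |leaves|=1  hit=P7

== RESULT ==
[0, 8, 12, 14, 4, 5, 9, 13, 17]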